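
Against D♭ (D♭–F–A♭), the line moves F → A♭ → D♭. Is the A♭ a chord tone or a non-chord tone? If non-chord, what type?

Db major triad contains D♭, F, A♭; A♭ is the fifth, so it is a chord tone.

Chord tone (the fifth of Db major triad).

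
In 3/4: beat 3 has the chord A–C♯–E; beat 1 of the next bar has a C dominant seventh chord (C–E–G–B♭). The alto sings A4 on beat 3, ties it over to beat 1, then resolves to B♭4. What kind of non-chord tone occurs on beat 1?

The harmony at that moment is C dominant seventh chord (C, E, G, B♭); A4 is not a chord tone.
It is held over (the same pitch as the preceding A4) and left by step up to B♭4.
Held over from the previous chord and resolving up by step — a retardation.

Retardation.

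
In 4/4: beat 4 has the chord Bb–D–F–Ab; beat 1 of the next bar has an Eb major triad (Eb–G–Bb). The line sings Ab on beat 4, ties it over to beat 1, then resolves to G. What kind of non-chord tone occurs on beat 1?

Suspension.

The harmony at that moment is Eb major triad (Eb, G, Bb); Ab is not a chord tone.
It is held over (the same pitch as the preceding Ab) and left by step down to G.
Held over from the previous chord and resolving down by step — a suspension.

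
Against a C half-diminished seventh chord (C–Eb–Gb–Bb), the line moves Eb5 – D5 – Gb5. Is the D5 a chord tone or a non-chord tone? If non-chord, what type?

Non-chord tone — an escape tone.

The harmony at that moment is C half-diminished seventh chord (C, Eb, Gb, Bb); D5 is not a chord tone.
It is approached by step down from Eb5 and left by leap up to Gb5.
Step in, leap out — an escape tone.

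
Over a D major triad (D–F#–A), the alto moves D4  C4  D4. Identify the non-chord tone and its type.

C4 is a neighbor tone.

The harmony at that moment is D major triad (D, F#, A); C4 is not a chord tone.
It is approached by step down from D4 and left by step up to D4.
Step away and step back to the same note — a neighbor tone (lower neighbor).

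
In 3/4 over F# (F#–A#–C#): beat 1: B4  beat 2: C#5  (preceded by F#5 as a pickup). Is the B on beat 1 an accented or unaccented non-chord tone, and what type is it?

The harmony at that moment is F# major triad (F#, A#, C#); B4 is not a chord tone.
It is approached by leap down from F#5 and left by step up to C#5.
Leap in, step out — an appoggiatura.
It falls on the downbeat, so it is accented.

Accented appoggiatura.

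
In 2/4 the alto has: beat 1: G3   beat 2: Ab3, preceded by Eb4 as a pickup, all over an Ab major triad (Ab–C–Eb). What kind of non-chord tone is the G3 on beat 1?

Appoggiatura.

The harmony at that moment is Ab major triad (Ab, C, Eb); G3 is not a chord tone.
It is approached by leap down from Eb4 and left by step up to Ab3.
Leap in, step out, metrically accented — an appoggiatura.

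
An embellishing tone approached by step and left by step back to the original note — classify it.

Neighbor tone.

Approach: by step. Departure: by step in the opposite direction, back to the starting pitch.
Stepwise on both sides but reversing to return to the same chord tone — a neighbor tone. (Had it continued onward in the same direction it would be a passing tone instead.)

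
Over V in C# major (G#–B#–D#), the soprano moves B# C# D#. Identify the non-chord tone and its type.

The harmony at that moment is G# major triad (G#, B#, D#); C# is not a chord tone.
It is approached by step up from B# and left by step up to D#.
Step in, step out in the same direction — a passing tone.

C# is a passing tone.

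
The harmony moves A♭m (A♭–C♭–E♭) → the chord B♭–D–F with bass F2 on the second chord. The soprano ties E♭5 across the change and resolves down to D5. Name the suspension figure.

At the second chord the bass is F2. The suspended E♭5 lies a seventh above the bass; after resolving down by step to D5, the interval above the bass becomes a sixth.
Suspension figures are named by those two intervals: 7–6.

7–6 suspension.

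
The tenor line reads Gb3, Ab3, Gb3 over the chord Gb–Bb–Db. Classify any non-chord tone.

The harmony at that moment is Gb major triad (Gb, Bb, Db); Ab3 is not a chord tone.
It is approached by step up from Gb3 and left by step down to Gb3.
Step away and step back to the same note — a neighbor tone (upper neighbor).

Ab3 is a neighbor tone.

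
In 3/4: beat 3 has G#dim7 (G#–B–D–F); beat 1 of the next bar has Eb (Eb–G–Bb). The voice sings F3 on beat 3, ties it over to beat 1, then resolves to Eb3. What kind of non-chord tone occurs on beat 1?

The harmony at that moment is Eb major triad (Eb, G, Bb); F3 is not a chord tone.
It is held over (the same pitch as the preceding F3) and left by step down to Eb3.
Held over from the previous chord and resolving down by step — a suspension.

Suspension.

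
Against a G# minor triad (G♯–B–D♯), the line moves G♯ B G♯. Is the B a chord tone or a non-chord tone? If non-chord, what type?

G# minor triad contains G♯, B, D♯; B is the third, so it is a chord tone.

Chord tone (the third of G# minor triad).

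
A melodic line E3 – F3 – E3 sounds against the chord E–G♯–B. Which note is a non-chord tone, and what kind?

F3 is a neighbor tone.

The harmony at that moment is E major triad (E, G♯, B); F3 is not a chord tone.
It is approached by step up from E3 and left by step down to E3.
Step away and step back to the same note — a neighbor tone (upper neighbor).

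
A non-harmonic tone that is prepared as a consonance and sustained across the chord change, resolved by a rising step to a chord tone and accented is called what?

Retardation.

Approach: by preparation — the pitch is first a chord tone, then held (tied or repeated) while the harmony changes under it. Departure: up by step. Metric position: strong.
A prepared dissonance that resolves upward by step — a retardation. (The same figure resolving downward would be a suspension.)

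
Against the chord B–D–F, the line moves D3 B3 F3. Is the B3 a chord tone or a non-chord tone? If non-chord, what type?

Chord tone (the root of B diminished triad).

B diminished triad contains B, D, F; B is the root, so it is a chord tone.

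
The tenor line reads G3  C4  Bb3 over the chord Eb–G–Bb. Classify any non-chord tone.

C4 is an appoggiatura.

The harmony at that moment is Eb major triad (Eb, G, Bb); C4 is not a chord tone.
It is approached by leap up from G3 and left by step down to Bb3.
Leap in, step out — an appoggiatura.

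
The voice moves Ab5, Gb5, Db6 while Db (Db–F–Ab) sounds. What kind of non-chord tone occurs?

The harmony at that moment is Db major triad (Db, F, Ab); Gb5 is not a chord tone.
It is approached by step down from Ab5 and left by leap up to Db6.
Step in, leap out — an escape tone.

Gb5 is an escape tone.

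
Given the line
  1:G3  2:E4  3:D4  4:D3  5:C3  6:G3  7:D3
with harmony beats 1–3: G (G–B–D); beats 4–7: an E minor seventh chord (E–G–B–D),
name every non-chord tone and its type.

E4 (beat 2) — appoggiatura; C3 (beat 5) — escape tone.

The harmony at that moment is G major triad (G, B, D); E4 is not a chord tone.
It is approached by leap up from G3 and left by step down to D4.
Leap in, step out — an appoggiatura.
The harmony at that moment is E minor seventh chord (E, G, B, D); C3 is not a chord tone.
It is approached by step down from D3 and left by leap up to G3.
Step in, leap out — an escape tone.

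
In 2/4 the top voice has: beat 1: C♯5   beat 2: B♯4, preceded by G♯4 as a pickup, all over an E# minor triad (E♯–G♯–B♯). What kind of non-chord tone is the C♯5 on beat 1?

Appoggiatura.

The harmony at that moment is E♯ minor triad (E♯, G♯, B♯); C♯5 is not a chord tone.
It is approached by leap up from G♯4 and left by step down to B♯4.
Leap in, step out, metrically accented — an appoggiatura.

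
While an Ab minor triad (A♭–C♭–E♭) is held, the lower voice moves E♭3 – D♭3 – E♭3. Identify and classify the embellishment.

The harmony at that moment is A♭ minor triad (A♭, C♭, E♭); D♭3 is not a chord tone.
It is approached by step down from E♭3 and left by step up to E♭3.
Step away and step back to the same note — a neighbor tone (lower neighbor).

D♭3 is a neighbor tone.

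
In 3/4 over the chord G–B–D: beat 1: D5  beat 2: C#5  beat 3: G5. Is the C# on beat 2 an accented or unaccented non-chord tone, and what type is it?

The harmony at that moment is G major triad (G, B, D); C#5 is not a chord tone.
It is approached by step down from D5 and left by leap up to G5.
Step in, leap out — an escape tone.
It falls on a weak beat, so it is unaccented.

Unaccented escape tone.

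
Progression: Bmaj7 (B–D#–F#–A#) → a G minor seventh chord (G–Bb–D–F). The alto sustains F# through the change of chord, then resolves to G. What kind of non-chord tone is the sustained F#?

The harmony at that moment is G minor seventh chord (G, Bb, D, F); F# is not a chord tone.
It is held over (the same pitch as the preceding F#) and left by step up to G.
Held over from the previous chord and resolving up by step — a retardation.

F# is a retardation.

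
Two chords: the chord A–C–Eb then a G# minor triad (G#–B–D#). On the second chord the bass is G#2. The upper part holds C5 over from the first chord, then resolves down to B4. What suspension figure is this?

4–3 suspension.

At the second chord the bass is G#2. The suspended C5 lies a fourth above the bass; after resolving down by step to B4, the interval above the bass becomes a third.
Suspension figures are named by those two intervals: 4–3.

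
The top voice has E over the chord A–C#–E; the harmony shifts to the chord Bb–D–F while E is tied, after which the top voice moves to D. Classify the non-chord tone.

E is a suspension.

The harmony at that moment is Bb major triad (Bb, D, F); E is not a chord tone.
It is held over (the same pitch as the preceding E) and left by step down to D.
Held over from the previous chord and resolving down by step — a suspension.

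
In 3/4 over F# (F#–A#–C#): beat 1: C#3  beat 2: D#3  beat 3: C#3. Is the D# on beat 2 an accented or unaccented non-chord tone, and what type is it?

Unaccented neighbor tone.

The harmony at that moment is F# major triad (F#, A#, C#); D#3 is not a chord tone.
It is approached by step up from C#3 and left by step down to C#3.
Step away and step back to the same note — a neighbor tone (upper neighbor).
It falls on a weak beat, so it is unaccented.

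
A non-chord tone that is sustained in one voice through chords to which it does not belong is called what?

Pedal tone.

Approach: none. Departure: none — a single pitch is sustained while the chords change around it, passing through harmonies that do not contain it.
No melodic motion at all; the dissonance is created entirely by the moving harmonies against the stationary note — a pedal tone (pedal point).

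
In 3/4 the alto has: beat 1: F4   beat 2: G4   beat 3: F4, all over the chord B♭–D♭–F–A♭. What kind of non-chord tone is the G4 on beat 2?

The harmony at that moment is B♭ minor seventh chord (B♭, D♭, F, A♭); G4 is not a chord tone.
It is approached by step up from F4 and left by step down to F4.
Step away and step back to the same note — a neighbor tone (upper neighbor).

Upper neighbor tone.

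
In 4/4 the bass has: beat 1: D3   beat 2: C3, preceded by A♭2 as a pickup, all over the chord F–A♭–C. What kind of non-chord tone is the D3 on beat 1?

Appoggiatura.

The harmony at that moment is F minor triad (F, A♭, C); D3 is not a chord tone.
It is approached by leap up from A♭2 and left by step down to C3.
Leap in, step out, metrically accented — an appoggiatura.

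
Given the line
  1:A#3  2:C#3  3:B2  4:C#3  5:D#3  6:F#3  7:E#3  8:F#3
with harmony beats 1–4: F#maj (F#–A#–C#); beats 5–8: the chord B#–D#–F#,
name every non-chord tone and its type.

B2 (beat 3) — neighbor tone; E#3 (beat 7) — neighbor tone.

The harmony at that moment is F# major triad (F#, A#, C#); B2 is not a chord tone.
It is approached by step down from C#3 and left by step up to C#3.
Step away and step back to the same note — a neighbor tone (lower neighbor).
The harmony at that moment is B# diminished triad (B#, D#, F#); E#3 is not a chord tone.
It is approached by step down from F#3 and left by step up to F#3.
Step away and step back to the same note — a neighbor tone (lower neighbor).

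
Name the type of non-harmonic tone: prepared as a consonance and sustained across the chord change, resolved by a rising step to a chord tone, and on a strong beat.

Approach: by preparation — the pitch is first a chord tone, then held (tied or repeated) while the harmony changes under it. Departure: up by step. Metric position: strong.
A prepared dissonance that resolves upward by step — a retardation. (The same figure resolving downward would be a suspension.)

Retardation.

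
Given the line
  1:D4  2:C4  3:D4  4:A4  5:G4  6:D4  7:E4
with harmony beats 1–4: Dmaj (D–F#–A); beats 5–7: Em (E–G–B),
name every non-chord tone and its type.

C4 (beat 2) — neighbor tone; D4 (beat 6) — appoggiatura.

The harmony at that moment is D major triad (D, F#, A); C4 is not a chord tone.
It is approached by step down from D4 and left by step up to D4.
Step away and step back to the same note — a neighbor tone (lower neighbor).
The harmony at that moment is E minor triad (E, G, B); D4 is not a chord tone.
It is approached by leap down from G4 and left by step up to E4.
Leap in, step out — an appoggiatura.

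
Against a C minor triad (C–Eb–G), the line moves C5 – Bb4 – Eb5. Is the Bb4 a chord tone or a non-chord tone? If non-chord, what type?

Non-chord tone — an escape tone.

The harmony at that moment is C minor triad (C, Eb, G); Bb4 is not a chord tone.
It is approached by step down from C5 and left by leap up to Eb5.
Step in, leap out — an escape tone.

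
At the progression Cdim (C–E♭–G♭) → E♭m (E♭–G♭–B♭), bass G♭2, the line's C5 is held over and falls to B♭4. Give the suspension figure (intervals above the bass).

At the second chord the bass is G♭2. The suspended C5 lies a fourth above the bass; after resolving down by step to B♭4, the interval above the bass becomes a third.
Suspension figures are named by those two intervals: 4–3.

4–3 suspension.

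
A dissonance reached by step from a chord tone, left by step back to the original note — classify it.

Approach: by step. Departure: by step in the opposite direction, back to the starting pitch.
Stepwise on both sides but reversing to return to the same chord tone — a neighbor tone. (Had it continued onward in the same direction it would be a passing tone instead.)

Neighbor tone.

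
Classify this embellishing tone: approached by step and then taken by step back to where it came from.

Approach: by step. Departure: by step in the opposite direction, back to the starting pitch.
Stepwise on both sides but reversing to return to the same chord tone — a neighbor tone. (Had it continued onward in the same direction it would be a passing tone instead.)

Neighbor tone.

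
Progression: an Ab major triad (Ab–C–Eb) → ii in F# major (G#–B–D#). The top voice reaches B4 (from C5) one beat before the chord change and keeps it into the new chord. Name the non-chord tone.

B4 is an anticipation.

The harmony at that moment is Ab major triad (Ab, C, Eb); B4 is not a chord tone.
It is approached by step down from C5 and then sustained as the same pitch into the next harmony.
Arriving early and becoming a chord tone when the harmony changes — an anticipation.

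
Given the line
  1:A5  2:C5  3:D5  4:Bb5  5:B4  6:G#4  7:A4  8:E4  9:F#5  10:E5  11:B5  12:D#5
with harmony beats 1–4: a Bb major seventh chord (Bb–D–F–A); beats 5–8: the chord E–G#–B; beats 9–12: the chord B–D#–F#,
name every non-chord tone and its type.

C5 (beat 2) — appoggiatura; A4 (beat 7) — escape tone; E5 (beat 10) — escape tone.

The harmony at that moment is Bb major seventh chord (Bb, D, F, A); C5 is not a chord tone.
It is approached by leap down from A5 and left by step up to D5.
Leap in, step out — an appoggiatura.
The harmony at that moment is E major triad (E, G#, B); A4 is not a chord tone.
It is approached by step up from G#4 and left by leap down to E4.
Step in, leap out — an escape tone.
The harmony at that moment is B major triad (B, D#, F#); E5 is not a chord tone.
It is approached by step down from F#5 and left by leap up to B5.
Step in, leap out — an escape tone.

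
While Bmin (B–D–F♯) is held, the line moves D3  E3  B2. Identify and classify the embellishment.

The harmony at that moment is B minor triad (B, D, F♯); E3 is not a chord tone.
It is approached by step up from D3 and left by leap down to B2.
Step in, leap out — an escape tone.

E3 is an escape tone.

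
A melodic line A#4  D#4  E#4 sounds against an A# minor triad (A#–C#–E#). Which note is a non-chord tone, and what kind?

The harmony at that moment is A# minor triad (A#, C#, E#); D#4 is not a chord tone.
It is approached by leap down from A#4 and left by step up to E#4.
Leap in, step out — an appoggiatura.

D#4 is an appoggiatura.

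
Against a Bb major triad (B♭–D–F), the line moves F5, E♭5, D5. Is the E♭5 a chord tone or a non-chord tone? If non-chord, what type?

The harmony at that moment is B♭ major triad (B♭, D, F); E♭5 is not a chord tone.
It is approached by step down from F5 and left by step down to D5.
Step in, step out in the same direction — a passing tone.

Non-chord tone — a passing tone.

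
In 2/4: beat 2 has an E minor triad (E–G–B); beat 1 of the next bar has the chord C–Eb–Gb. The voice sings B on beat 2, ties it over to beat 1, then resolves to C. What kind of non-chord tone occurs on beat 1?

Retardation.

The harmony at that moment is C diminished triad (C, Eb, Gb); B is not a chord tone.
It is held over (the same pitch as the preceding B) and left by step up to C.
Held over from the previous chord and resolving up by step — a retardation.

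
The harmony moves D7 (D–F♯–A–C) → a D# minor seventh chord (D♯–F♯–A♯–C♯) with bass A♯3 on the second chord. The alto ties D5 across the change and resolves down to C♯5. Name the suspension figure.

4–3 suspension.

At the second chord the bass is A♯3. The suspended D5 lies a fourth above the bass; after resolving down by step to C♯5, the interval above the bass becomes a third.
Suspension figures are named by those two intervals: 4–3.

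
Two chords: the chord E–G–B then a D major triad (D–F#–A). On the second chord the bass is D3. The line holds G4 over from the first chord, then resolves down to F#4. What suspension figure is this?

4–3 suspension.

At the second chord the bass is D3. The suspended G4 lies a fourth above the bass; after resolving down by step to F#4, the interval above the bass becomes a third.
Suspension figures are named by those two intervals: 4–3.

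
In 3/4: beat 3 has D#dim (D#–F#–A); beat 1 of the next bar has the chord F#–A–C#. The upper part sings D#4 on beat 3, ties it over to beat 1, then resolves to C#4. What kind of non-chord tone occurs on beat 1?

Suspension.

The harmony at that moment is F# minor triad (F#, A, C#); D#4 is not a chord tone.
It is held over (the same pitch as the preceding D#4) and left by step down to C#4.
Held over from the previous chord and resolving down by step — a suspension.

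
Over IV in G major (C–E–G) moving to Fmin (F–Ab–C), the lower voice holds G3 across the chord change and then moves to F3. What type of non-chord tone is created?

The harmony at that moment is F minor triad (F, Ab, C); G3 is not a chord tone.
It is held over (the same pitch as the preceding G3) and left by step down to F3.
Held over from the previous chord and resolving down by step — a suspension.

G3 is a suspension.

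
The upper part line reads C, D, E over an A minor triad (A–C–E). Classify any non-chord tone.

D is a passing tone.

The harmony at that moment is A minor triad (A, C, E); D is not a chord tone.
It is approached by step up from C and left by step up to E.
Step in, step out in the same direction — a passing tone.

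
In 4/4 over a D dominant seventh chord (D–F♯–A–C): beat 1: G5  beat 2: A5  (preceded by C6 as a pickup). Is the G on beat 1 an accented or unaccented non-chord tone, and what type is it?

The harmony at that moment is D dominant seventh chord (D, F♯, A, C); G5 is not a chord tone.
It is approached by leap down from C6 and left by step up to A5.
Leap in, step out — an appoggiatura.
It falls on the downbeat, so it is accented.

Accented appoggiatura.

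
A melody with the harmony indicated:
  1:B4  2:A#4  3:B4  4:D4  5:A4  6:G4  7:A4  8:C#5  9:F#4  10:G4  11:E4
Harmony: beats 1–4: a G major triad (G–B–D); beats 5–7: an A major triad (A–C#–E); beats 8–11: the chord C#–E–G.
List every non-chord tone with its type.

The harmony at that moment is G major triad (G, B, D); A#4 is not a chord tone.
It is approached by step down from B4 and left by step up to B4.
Step away and step back to the same note — a neighbor tone (lower neighbor).
The harmony at that moment is A major triad (A, C#, E); G4 is not a chord tone.
It is approached by step down from A4 and left by step up to A4.
Step away and step back to the same note — a neighbor tone (lower neighbor).
The harmony at that moment is C# diminished triad (C#, E, G); F#4 is not a chord tone.
It is approached by leap down from C#5 and left by step up to G4.
Leap in, step out — an appoggiatura.

A#4 (beat 2) — neighbor tone; G4 (beat 6) — neighbor tone; F#4 (beat 9) — appoggiatura.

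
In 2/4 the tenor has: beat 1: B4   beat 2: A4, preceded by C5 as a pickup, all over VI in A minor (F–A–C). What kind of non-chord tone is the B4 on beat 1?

The harmony at that moment is F major triad (F, A, C); B4 is not a chord tone.
It is approached by step down from C5 and left by step down to A4.
Step in, step out in the same direction — a passing tone.

Passing tone.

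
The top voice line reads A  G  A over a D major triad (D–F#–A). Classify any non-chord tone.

The harmony at that moment is D major triad (D, F#, A); G is not a chord tone.
It is approached by step down from A and left by step up to A.
Step away and step back to the same note — a neighbor tone (lower neighbor).

G is a neighbor tone.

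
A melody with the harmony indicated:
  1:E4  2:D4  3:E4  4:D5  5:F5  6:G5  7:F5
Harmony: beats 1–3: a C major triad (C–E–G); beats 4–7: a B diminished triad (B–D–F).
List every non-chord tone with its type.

D4 (beat 2) — neighbor tone; G5 (beat 6) — neighbor tone.

The harmony at that moment is C major triad (C, E, G); D4 is not a chord tone.
It is approached by step down from E4 and left by step up to E4.
Step away and step back to the same note — a neighbor tone (lower neighbor).
The harmony at that moment is B diminished triad (B, D, F); G5 is not a chord tone.
It is approached by step up from F5 and left by step down to F5.
Step away and step back to the same note — a neighbor tone (upper neighbor).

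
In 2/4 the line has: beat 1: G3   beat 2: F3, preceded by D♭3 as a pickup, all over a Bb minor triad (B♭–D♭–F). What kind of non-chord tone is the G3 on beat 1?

Appoggiatura.

The harmony at that moment is B♭ minor triad (B♭, D♭, F); G3 is not a chord tone.
It is approached by leap up from D♭3 and left by step down to F3.
Leap in, step out, metrically accented — an appoggiatura.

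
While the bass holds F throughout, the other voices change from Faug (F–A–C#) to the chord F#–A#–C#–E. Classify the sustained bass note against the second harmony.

The harmony at that moment is F# dominant seventh chord (F#, A#, C#, E); F is not a chord tone.
It is held over (the same pitch as the preceding F) and then sustained as the same pitch into the next harmony.
Sustained through a change of harmony — a pedal tone.

Pedal tone (pedal point).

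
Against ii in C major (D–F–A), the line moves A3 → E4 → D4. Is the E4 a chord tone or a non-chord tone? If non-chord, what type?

Non-chord tone — an appoggiatura.

The harmony at that moment is D minor triad (D, F, A); E4 is not a chord tone.
It is approached by leap up from A3 and left by step down to D4.
Leap in, step out — an appoggiatura.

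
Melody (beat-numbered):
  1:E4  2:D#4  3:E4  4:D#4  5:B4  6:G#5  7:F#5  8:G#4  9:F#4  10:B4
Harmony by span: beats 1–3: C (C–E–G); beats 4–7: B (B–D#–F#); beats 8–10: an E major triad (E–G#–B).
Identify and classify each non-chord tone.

D#4 (beat 2) — neighbor tone; G#5 (beat 6) — appoggiatura; F#4 (beat 9) — escape tone.

The harmony at that moment is C major triad (C, E, G); D#4 is not a chord tone.
It is approached by step down from E4 and left by step up to E4.
Step away and step back to the same note — a neighbor tone (lower neighbor).
The harmony at that moment is B major triad (B, D#, F#); G#5 is not a chord tone.
It is approached by leap up from B4 and left by step down to F#5.
Leap in, step out — an appoggiatura.
The harmony at that moment is E major triad (E, G#, B); F#4 is not a chord tone.
It is approached by step down from G#4 and left by leap up to B4.
Step in, leap out — an escape tone.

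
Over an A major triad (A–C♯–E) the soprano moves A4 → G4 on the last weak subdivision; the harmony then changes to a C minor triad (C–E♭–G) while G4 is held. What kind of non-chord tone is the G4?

The harmony at that moment is A major triad (A, C♯, E); G4 is not a chord tone.
It is approached by step down from A4 and then sustained as the same pitch into the next harmony.
Arriving early and becoming a chord tone when the harmony changes — an anticipation.

G4 is an anticipation.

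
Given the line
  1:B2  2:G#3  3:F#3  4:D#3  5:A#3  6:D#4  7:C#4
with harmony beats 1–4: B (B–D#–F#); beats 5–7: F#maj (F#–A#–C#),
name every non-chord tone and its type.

The harmony at that moment is B major triad (B, D#, F#); G#3 is not a chord tone.
It is approached by leap up from B2 and left by step down to F#3.
Leap in, step out — an appoggiatura.
The harmony at that moment is F# major triad (F#, A#, C#); D#4 is not a chord tone.
It is approached by leap up from A#3 and left by step down to C#4.
Leap in, step out — an appoggiatura.

G#3 (beat 2) — appoggiatura; D#4 (beat 6) — appoggiatura.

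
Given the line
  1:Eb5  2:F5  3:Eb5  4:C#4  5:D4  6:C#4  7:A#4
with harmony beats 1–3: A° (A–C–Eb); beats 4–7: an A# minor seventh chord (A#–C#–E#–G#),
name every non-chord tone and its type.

The harmony at that moment is A diminished triad (A, C, Eb); F5 is not a chord tone.
It is approached by step up from Eb5 and left by step down to Eb5.
Step away and step back to the same note — a neighbor tone (upper neighbor).
The harmony at that moment is A# minor seventh chord (A#, C#, E#, G#); D4 is not a chord tone.
It is approached by step up from C#4 and left by step down to C#4.
Step away and step back to the same note — a neighbor tone (upper neighbor).

F5 (beat 2) — neighbor tone; D4 (beat 5) — neighbor tone.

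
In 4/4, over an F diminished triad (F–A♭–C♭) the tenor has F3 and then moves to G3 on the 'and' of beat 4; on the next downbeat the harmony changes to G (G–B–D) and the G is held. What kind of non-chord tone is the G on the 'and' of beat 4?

Anticipation.

The harmony at that moment is F diminished triad (F, A♭, C♭); G3 is not a chord tone.
It is approached by step up from F3 and then sustained as the same pitch into the next harmony.
Arriving early and becoming a chord tone when the harmony changes — an anticipation.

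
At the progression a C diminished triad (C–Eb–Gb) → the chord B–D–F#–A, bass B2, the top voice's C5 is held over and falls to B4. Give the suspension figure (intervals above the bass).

9–8 suspension.

At the second chord the bass is B2. The suspended C5 lies a ninth above the bass; after resolving down by step to B4, the interval above the bass becomes an octave.
Suspension figures are named by those two intervals: 9–8.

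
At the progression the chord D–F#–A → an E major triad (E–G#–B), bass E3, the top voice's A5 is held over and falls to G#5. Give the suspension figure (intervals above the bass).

4–3 suspension.

At the second chord the bass is E3. The suspended A5 lies a fourth above the bass; after resolving down by step to G#5, the interval above the bass becomes a third.
Suspension figures are named by those two intervals: 4–3.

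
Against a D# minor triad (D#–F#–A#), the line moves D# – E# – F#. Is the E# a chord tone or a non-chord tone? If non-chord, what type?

Non-chord tone — a passing tone.

The harmony at that moment is D# minor triad (D#, F#, A#); E# is not a chord tone.
It is approached by step up from D# and left by step up to F#.
Step in, step out in the same direction — a passing tone.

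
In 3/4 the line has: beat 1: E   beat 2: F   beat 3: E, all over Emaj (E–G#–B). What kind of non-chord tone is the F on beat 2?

The harmony at that moment is E major triad (E, G#, B); F is not a chord tone.
It is approached by step up from E and left by step down to E.
Step away and step back to the same note — a neighbor tone (upper neighbor).

Upper neighbor tone.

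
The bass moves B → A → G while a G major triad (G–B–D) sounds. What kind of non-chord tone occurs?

A is a passing tone.

The harmony at that moment is G major triad (G, B, D); A is not a chord tone.
It is approached by step down from B and left by step down to G.
Step in, step out in the same direction — a passing tone.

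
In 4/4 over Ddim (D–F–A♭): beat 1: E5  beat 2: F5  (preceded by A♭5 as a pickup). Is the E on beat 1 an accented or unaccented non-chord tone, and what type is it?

Accented appoggiatura.

The harmony at that moment is D diminished triad (D, F, A♭); E5 is not a chord tone.
It is approached by leap down from A♭5 and left by step up to F5.
Leap in, step out — an appoggiatura.
It falls on the downbeat, so it is accented.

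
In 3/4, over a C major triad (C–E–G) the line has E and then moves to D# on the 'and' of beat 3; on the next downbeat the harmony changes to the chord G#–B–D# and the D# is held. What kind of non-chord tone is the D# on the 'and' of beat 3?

Anticipation.

The harmony at that moment is C major triad (C, E, G); D# is not a chord tone.
It is approached by step down from E and then sustained as the same pitch into the next harmony.
Arriving early and becoming a chord tone when the harmony changes — an anticipation.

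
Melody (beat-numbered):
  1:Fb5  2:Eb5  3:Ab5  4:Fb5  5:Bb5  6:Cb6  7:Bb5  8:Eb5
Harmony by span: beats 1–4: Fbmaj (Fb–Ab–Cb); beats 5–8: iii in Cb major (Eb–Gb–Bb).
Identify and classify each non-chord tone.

Eb5 (beat 2) — escape tone; Cb6 (beat 6) — neighbor tone.

The harmony at that moment is Fb major triad (Fb, Ab, Cb); Eb5 is not a chord tone.
It is approached by step down from Fb5 and left by leap up to Ab5.
Step in, leap out — an escape tone.
The harmony at that moment is Eb minor triad (Eb, Gb, Bb); Cb6 is not a chord tone.
It is approached by step up from Bb5 and left by step down to Bb5.
Step away and step back to the same note — a neighbor tone (upper neighbor).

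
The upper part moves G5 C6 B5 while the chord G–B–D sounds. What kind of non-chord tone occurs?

The harmony at that moment is G major triad (G, B, D); C6 is not a chord tone.
It is approached by leap up from G5 and left by step down to B5.
Leap in, step out — an appoggiatura.

C6 is an appoggiatura.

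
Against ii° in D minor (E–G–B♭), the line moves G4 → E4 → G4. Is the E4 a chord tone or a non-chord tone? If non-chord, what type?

Chord tone (the root of E diminished triad).

E diminished triad contains E, G, B♭; E is the root, so it is a chord tone.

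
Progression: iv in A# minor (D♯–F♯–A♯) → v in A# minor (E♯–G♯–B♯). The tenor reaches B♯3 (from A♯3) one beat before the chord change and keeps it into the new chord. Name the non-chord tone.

The harmony at that moment is D♯ minor triad (D♯, F♯, A♯); B♯3 is not a chord tone.
It is approached by step up from A♯3 and then sustained as the same pitch into the next harmony.
Arriving early and becoming a chord tone when the harmony changes — an anticipation.

B♯3 is an anticipation.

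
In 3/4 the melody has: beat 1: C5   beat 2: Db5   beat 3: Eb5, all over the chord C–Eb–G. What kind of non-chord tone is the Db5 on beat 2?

Passing tone.

The harmony at that moment is C minor triad (C, Eb, G); Db5 is not a chord tone.
It is approached by step up from C5 and left by step up to Eb5.
Step in, step out in the same direction — a passing tone.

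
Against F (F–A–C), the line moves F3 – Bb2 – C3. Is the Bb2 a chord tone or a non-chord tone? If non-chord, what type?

Non-chord tone — an appoggiatura.

The harmony at that moment is F major triad (F, A, C); Bb2 is not a chord tone.
It is approached by leap down from F3 and left by step up to C3.
Leap in, step out — an appoggiatura.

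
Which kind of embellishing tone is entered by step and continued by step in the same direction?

Approach: by step. Departure: by step, continuing in the same direction.
Stepwise on both sides with no change of direction means the note fills in the space between two different chord tones — a passing tone. (Had it turned back to its starting note it would be a neighbor tone instead.)

Passing tone.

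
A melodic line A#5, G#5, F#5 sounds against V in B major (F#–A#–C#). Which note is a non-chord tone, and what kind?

G#5 is a passing tone.

The harmony at that moment is F# major triad (F#, A#, C#); G#5 is not a chord tone.
It is approached by step down from A#5 and left by step down to F#5.
Step in, step out in the same direction — a passing tone.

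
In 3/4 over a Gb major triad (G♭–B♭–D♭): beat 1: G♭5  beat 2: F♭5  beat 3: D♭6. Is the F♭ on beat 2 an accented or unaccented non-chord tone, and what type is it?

The harmony at that moment is G♭ major triad (G♭, B♭, D♭); F♭5 is not a chord tone.
It is approached by step down from G♭5 and left by leap up to D♭6.
Step in, leap out — an escape tone.
It falls on a weak beat, so it is unaccented.

Unaccented escape tone.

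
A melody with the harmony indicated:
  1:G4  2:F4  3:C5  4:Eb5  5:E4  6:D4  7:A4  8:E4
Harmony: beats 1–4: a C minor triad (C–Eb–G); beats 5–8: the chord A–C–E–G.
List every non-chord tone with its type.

The harmony at that moment is C minor triad (C, Eb, G); F4 is not a chord tone.
It is approached by step down from G4 and left by leap up to C5.
Step in, leap out — an escape tone.
The harmony at that moment is A minor seventh chord (A, C, E, G); D4 is not a chord tone.
It is approached by step down from E4 and left by leap up to A4.
Step in, leap out — an escape tone.

F4 (beat 2) — escape tone; D4 (beat 6) — escape tone.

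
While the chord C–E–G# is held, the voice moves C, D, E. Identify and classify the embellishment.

The harmony at that moment is C augmented triad (C, E, G#); D is not a chord tone.
It is approached by step up from C and left by step up to E.
Step in, step out in the same direction — a passing tone.

D is a passing tone.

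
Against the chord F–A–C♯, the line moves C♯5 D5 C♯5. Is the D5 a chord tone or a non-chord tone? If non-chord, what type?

The harmony at that moment is F augmented triad (F, A, C♯); D5 is not a chord tone.
It is approached by step up from C♯5 and left by step down to C♯5.
Step away and step back to the same note — a neighbor tone (upper neighbor).

Non-chord tone — a neighbor tone.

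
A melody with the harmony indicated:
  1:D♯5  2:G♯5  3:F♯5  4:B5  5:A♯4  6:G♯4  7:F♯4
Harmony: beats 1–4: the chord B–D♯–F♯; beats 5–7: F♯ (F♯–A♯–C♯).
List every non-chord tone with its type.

The harmony at that moment is B major triad (B, D♯, F♯); G♯5 is not a chord tone.
It is approached by leap up from D♯5 and left by step down to F♯5.
Leap in, step out — an appoggiatura.
The harmony at that moment is F♯ major triad (F♯, A♯, C♯); G♯4 is not a chord tone.
It is approached by step down from A♯4 and left by step down to F♯4.
Step in, step out in the same direction — a passing tone.

G♯5 (beat 2) — appoggiatura; G♯4 (beat 6) — passing tone.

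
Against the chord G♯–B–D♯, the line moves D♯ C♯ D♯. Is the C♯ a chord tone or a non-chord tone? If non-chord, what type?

Non-chord tone — a neighbor tone.

The harmony at that moment is G♯ minor triad (G♯, B, D♯); C♯ is not a chord tone.
It is approached by step down from D♯ and left by step up to D♯.
Step away and step back to the same note — a neighbor tone (lower neighbor).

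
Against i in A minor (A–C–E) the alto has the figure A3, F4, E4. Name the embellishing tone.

F4 is an appoggiatura.

The harmony at that moment is A minor triad (A, C, E); F4 is not a chord tone.
It is approached by leap up from A3 and left by step down to E4.
Leap in, step out — an appoggiatura.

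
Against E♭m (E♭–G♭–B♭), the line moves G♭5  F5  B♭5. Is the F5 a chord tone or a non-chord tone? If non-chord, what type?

Non-chord tone — an escape tone.

The harmony at that moment is E♭ minor triad (E♭, G♭, B♭); F5 is not a chord tone.
It is approached by step down from G♭5 and left by leap up to B♭5.
Step in, leap out — an escape tone.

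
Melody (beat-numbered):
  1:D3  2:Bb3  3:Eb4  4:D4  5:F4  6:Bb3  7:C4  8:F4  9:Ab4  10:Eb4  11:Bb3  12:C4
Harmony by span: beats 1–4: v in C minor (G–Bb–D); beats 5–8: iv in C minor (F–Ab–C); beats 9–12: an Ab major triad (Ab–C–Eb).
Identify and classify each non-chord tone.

Eb4 (beat 3) — appoggiatura; Bb3 (beat 6) — appoggiatura; Bb3 (beat 11) — appoggiatura.

The harmony at that moment is G minor triad (G, Bb, D); Eb4 is not a chord tone.
It is approached by leap up from Bb3 and left by step down to D4.
Leap in, step out — an appoggiatura.
The harmony at that moment is F minor triad (F, Ab, C); Bb3 is not a chord tone.
It is approached by leap down from F4 and left by step up to C4.
Leap in, step out — an appoggiatura.
The harmony at that moment is Ab major triad (Ab, C, Eb); Bb3 is not a chord tone.
It is approached by leap down from Eb4 and left by step up to C4.
Leap in, step out — an appoggiatura.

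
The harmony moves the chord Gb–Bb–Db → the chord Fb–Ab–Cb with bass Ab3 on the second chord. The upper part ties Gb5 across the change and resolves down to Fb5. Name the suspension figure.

7–6 suspension.

At the second chord the bass is Ab3. The suspended Gb5 lies a seventh above the bass; after resolving down by step to Fb5, the interval above the bass becomes a sixth.
Suspension figures are named by those two intervals: 7–6.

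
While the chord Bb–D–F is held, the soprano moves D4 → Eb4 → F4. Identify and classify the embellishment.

The harmony at that moment is Bb major triad (Bb, D, F); Eb4 is not a chord tone.
It is approached by step up from D4 and left by step up to F4.
Step in, step out in the same direction — a passing tone.

Eb4 is a passing tone.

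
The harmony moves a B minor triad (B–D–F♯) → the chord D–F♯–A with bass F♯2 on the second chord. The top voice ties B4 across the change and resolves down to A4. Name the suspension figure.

4–3 suspension.

At the second chord the bass is F♯2. The suspended B4 lies a fourth above the bass; after resolving down by step to A4, the interval above the bass becomes a third.
Suspension figures are named by those two intervals: 4–3.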